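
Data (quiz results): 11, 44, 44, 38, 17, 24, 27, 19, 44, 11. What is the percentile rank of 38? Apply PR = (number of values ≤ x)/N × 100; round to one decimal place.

70.0

N = 10.
Strictly below 38: 6. Equal to 38: 1.
PR = 7/10 × 100 = 70.0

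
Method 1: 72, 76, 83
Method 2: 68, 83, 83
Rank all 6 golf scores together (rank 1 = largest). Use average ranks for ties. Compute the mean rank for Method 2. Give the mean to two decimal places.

Sorted (descending): 83, 83, 83, 76, 72, 68
The 3 values of 83 occupy positions 1–3 → average rank 2.
Method 2 values → pooled ranks: 68→6, 83→2, 83→2
Mean rank = (6 + 2 + 2) / 3 = 3.33

3.33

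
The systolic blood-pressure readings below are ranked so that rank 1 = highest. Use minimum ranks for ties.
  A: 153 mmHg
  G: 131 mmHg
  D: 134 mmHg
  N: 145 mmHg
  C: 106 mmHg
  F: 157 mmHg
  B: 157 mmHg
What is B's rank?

1

Sorted (descending): 157, 157, 153, 145, 134, 131, 106
The 2 values of 157 occupy positions 1–2 → each gets rank 1.
B has value 157 mmHg → rank 1.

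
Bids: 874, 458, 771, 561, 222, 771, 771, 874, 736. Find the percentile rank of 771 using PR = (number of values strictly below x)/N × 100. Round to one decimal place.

44.4

N = 9.
Strictly below 771: 4. Equal to 771: 3.
PR = 4/9 × 100 = 44.4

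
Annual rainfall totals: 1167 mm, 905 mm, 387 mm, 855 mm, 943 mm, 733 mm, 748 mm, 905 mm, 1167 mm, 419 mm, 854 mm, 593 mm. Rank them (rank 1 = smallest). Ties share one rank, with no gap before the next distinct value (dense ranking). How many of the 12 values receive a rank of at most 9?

Sorted (ascending): 387, 419, 593, 733, 748, 854, 855, 905, 905, 943, 1167, 1167
The 2 values of 905 share dense rank 8.
The 2 values of 1167 share dense rank 10.
Remaining distinct values take the next consecutive integers.
Ranks ≤ 9: {1, 2, 3, 4, 5, 6, 7, 8, 8, 9} → 10 values.

10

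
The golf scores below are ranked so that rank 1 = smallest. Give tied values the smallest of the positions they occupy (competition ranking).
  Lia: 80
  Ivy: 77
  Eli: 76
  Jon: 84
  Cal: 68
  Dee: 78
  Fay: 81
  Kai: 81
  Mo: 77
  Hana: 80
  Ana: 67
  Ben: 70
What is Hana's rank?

8

Sorted (ascending): 67, 68, 70, 76, 77, 77, 78, 80, 80, 81, 81, 84
The 2 values of 77 occupy positions 5–6 → each gets rank 5.
The 2 values of 80 occupy positions 8–9 → each gets rank 8.
The 2 values of 81 occupy positions 10–11 → each gets rank 10.
Hana has value 80 → rank 8.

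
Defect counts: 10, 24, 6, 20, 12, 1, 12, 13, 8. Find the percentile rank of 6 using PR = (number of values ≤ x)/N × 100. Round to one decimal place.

N = 9.
Strictly below 6: 1. Equal to 6: 1.
PR = 2/9 × 100 = 22.2

22.2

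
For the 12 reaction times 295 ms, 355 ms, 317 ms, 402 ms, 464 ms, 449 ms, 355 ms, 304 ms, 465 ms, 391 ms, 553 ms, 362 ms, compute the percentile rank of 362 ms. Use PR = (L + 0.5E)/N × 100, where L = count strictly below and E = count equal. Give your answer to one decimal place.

45.8

N = 12.
Strictly below 362: 5. Equal to 362: 1.
PR = (5 + 0.5·1)/12 × 100 = 45.8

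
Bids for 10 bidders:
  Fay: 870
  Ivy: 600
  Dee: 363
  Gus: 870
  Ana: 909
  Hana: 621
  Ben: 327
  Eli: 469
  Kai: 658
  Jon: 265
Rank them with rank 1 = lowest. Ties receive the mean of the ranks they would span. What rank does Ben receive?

2

Sorted (ascending): 265, 327, 363, 469, 600, 621, 658, 870, 870, 909
The 2 values of 870 occupy positions 8–9 → average rank (8+9)/2 = 8.5.
Ben has value 327 → rank 2.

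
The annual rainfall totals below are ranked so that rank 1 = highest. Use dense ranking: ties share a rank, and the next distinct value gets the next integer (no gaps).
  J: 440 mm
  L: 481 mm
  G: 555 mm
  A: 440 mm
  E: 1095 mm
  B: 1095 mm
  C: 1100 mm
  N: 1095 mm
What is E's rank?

2

Sorted (descending): 1100, 1095, 1095, 1095, 555, 481, 440, 440
The 3 values of 1095 share dense rank 2.
The 2 values of 440 share dense rank 5.
Remaining distinct values take the next consecutive integers.
E has value 1095 mm → rank 2.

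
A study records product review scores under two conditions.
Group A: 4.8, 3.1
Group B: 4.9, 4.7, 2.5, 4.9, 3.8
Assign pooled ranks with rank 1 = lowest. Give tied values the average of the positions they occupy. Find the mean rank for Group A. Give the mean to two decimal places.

Sorted (ascending): 2.5, 3.1, 3.8, 4.7, 4.8, 4.9, 4.9
The 2 values of 4.9 occupy positions 6–7 → average rank (6+7)/2 = 6.5.
Group A values → pooled ranks: 4.8→5, 3.1→2
Mean rank = (5 + 2) / 2 = 3.50

3.50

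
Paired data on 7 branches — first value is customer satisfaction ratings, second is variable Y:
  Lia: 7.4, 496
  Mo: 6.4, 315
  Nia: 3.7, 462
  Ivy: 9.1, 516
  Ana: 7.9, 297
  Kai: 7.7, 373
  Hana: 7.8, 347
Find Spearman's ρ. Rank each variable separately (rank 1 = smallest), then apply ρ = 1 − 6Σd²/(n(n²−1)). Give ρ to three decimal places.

Ranks of variable 1: 3, 2, 1, 7, 6, 4, 5
Ranks of variable 2: 6, 2, 5, 7, 1, 4, 3
d = r₁ − r₂: -3, 0, -4, 0, 5, 0, 2
d²: 9, 0, 16, 0, 25, 0, 4; Σd² = 54
ρ = 1 − 6·54/(7·48) = 1 − 324/336 = 0.036

0.036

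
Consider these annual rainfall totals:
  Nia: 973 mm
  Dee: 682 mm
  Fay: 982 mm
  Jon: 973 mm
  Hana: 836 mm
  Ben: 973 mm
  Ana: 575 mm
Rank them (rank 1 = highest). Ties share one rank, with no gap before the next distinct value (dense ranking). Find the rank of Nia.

Sorted (descending): 982, 973, 973, 973, 836, 682, 575
The 3 values of 973 share dense rank 2.
Remaining distinct values take the next consecutive integers.
Nia has value 973 mm → rank 2.

2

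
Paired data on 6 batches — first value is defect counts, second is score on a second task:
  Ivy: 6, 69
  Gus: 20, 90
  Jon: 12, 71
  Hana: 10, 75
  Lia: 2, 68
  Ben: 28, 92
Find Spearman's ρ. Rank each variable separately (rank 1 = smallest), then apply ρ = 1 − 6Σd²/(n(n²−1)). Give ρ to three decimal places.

Ranks of variable 1: 2, 5, 4, 3, 1, 6
Ranks of variable 2: 2, 5, 3, 4, 1, 6
d = r₁ − r₂: 0, 0, 1, -1, 0, 0
d²: 0, 0, 1, 1, 0, 0; Σd² = 2
ρ = 1 − 6·2/(6·35) = 1 − 12/210 = 0.943

0.943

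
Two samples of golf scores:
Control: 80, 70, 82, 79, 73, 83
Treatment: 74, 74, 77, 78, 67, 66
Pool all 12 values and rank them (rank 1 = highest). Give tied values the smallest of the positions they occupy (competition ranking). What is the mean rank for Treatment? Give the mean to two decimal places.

8.00

Sorted (descending): 83, 82, 80, 79, 78, 77, 74, 74, 73, 70, 67, 66
The 2 values of 74 occupy positions 7–8 → each gets rank 7.
Treatment values → pooled ranks: 74→7, 74→7, 77→6, 78→5, 67→11, 66→12
Mean rank = (7 + 7 + 6 + 5 + 11 + 12) / 6 = 8.00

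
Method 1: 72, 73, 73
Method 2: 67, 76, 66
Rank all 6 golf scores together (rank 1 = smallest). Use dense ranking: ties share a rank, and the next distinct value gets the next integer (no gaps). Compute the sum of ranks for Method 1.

Sorted (ascending): 66, 67, 72, 73, 73, 76
The 2 values of 73 share dense rank 4.
Remaining distinct values take the next consecutive integers.
Method 1 values → pooled ranks: 72→3, 73→4, 73→4
Rank sum = 3 + 4 + 4 = 11

11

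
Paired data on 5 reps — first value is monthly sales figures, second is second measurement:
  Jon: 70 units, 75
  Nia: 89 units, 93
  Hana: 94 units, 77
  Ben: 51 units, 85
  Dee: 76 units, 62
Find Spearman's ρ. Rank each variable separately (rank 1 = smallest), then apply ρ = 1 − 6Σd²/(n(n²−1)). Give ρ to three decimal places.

0.100

Ranks of variable 1: 2, 4, 5, 1, 3
Ranks of variable 2: 2, 5, 3, 4, 1
d = r₁ − r₂: 0, -1, 2, -3, 2
d²: 0, 1, 4, 9, 4; Σd² = 18
ρ = 1 − 6·18/(5·24) = 1 − 108/120 = 0.100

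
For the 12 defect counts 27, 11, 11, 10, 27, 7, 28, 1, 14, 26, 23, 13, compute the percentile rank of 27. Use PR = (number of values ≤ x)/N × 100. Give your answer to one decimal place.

N = 12.
Strictly below 27: 9. Equal to 27: 2.
PR = 11/12 × 100 = 91.7

91.7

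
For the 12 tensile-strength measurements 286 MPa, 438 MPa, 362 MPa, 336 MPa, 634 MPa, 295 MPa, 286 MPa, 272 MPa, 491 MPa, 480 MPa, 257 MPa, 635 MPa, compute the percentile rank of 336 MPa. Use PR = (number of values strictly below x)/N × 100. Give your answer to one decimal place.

N = 12.
Strictly below 336: 5. Equal to 336: 1.
PR = 5/12 × 100 = 41.7

41.7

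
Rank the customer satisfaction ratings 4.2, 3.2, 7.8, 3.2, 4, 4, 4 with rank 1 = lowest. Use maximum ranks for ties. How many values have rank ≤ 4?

2

Sorted (ascending): 3.2, 3.2, 4, 4, 4, 4.2, 7.8
The 2 values of 3.2 occupy positions 1–2 → each gets rank 2.
The 3 values of 4 occupy positions 3–5 → each gets rank 5.
Ranks ≤ 4: {2, 2} → 2 values.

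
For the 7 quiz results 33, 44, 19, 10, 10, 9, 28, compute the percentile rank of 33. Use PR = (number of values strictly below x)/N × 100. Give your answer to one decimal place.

N = 7.
Strictly below 33: 5. Equal to 33: 1.
PR = 5/7 × 100 = 71.4

71.4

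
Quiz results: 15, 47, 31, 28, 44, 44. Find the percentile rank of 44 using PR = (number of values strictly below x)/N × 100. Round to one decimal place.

50.0

N = 6.
Strictly below 44: 3. Equal to 44: 2.
PR = 3/6 × 100 = 50.0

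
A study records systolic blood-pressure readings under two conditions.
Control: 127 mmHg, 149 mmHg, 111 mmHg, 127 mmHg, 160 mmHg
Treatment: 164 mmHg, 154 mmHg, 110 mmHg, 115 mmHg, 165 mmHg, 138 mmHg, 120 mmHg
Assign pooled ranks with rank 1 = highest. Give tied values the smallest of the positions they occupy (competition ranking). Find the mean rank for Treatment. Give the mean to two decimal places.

6.29

Sorted (descending): 165, 164, 160, 154, 149, 138, 127, 127, 120, 115, 111, 110
The 2 values of 127 occupy positions 7–8 → each gets rank 7.
Treatment values → pooled ranks: 164→2, 154→4, 110→12, 115→10, 165→1, 138→6, 120→9
Mean rank = (2 + 4 + 12 + 10 + 1 + 6 + 9) / 7 = 6.29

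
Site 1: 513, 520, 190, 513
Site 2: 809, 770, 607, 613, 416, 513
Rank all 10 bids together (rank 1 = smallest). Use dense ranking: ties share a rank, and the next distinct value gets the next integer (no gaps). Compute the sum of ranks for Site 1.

Sorted (ascending): 190, 416, 513, 513, 513, 520, 607, 613, 770, 809
The 3 values of 513 share dense rank 3.
Remaining distinct values take the next consecutive integers.
Site 1 values → pooled ranks: 513→3, 520→4, 190→1, 513→3
Rank sum = 3 + 4 + 1 + 3 = 11

11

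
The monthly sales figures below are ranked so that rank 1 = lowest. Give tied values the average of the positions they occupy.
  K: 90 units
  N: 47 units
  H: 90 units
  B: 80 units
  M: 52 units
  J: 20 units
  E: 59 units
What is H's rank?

Sorted (ascending): 20, 47, 52, 59, 80, 90, 90
The 2 values of 90 occupy positions 6–7 → average rank (6+7)/2 = 6.5.
H has value 90 units → rank 6.5.

6.5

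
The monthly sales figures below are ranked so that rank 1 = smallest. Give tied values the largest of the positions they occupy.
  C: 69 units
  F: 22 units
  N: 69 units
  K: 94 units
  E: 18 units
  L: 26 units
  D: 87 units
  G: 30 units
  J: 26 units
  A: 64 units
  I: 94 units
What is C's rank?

Sorted (ascending): 18, 22, 26, 26, 30, 64, 69, 69, 87, 94, 94
The 2 values of 26 occupy positions 3–4 → each gets rank 4.
The 2 values of 69 occupy positions 7–8 → each gets rank 8.
The 2 values of 94 occupy positions 10–11 → each gets rank 11.
C has value 69 units → rank 8.

8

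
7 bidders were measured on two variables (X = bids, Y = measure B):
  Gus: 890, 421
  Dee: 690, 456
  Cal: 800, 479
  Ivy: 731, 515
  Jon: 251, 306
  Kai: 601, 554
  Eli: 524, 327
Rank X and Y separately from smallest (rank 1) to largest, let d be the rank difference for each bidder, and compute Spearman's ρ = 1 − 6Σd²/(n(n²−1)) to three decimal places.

Ranks of variable 1: 7, 4, 6, 5, 1, 3, 2
Ranks of variable 2: 3, 4, 5, 6, 1, 7, 2
d = r₁ − r₂: 4, 0, 1, -1, 0, -4, 0
d²: 16, 0, 1, 1, 0, 16, 0; Σd² = 34
ρ = 1 − 6·34/(7·48) = 1 − 204/336 = 0.393

0.393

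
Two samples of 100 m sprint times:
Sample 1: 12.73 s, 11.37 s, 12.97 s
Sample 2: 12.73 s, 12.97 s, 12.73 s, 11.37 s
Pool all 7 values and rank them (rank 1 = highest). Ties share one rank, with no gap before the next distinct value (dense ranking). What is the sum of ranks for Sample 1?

Sorted (descending): 12.97, 12.97, 12.73, 12.73, 12.73, 11.37, 11.37
The 2 values of 12.97 share dense rank 1.
The 3 values of 12.73 share dense rank 2.
The 2 values of 11.37 share dense rank 3.
Sample 1 values → pooled ranks: 12.73→2, 11.37→3, 12.97→1
Rank sum = 2 + 3 + 1 = 6

6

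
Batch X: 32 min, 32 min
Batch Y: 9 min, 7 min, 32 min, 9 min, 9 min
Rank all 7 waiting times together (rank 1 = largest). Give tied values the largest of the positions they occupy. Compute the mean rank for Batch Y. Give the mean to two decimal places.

Sorted (descending): 32, 32, 32, 9, 9, 9, 7
The 3 values of 32 occupy positions 1–3 → each gets rank 3.
The 3 values of 9 occupy positions 4–6 → each gets rank 6.
Batch Y values → pooled ranks: 9→6, 7→7, 32→3, 9→6, 9→6
Mean rank = (6 + 7 + 3 + 6 + 6) / 5 = 5.60

5.60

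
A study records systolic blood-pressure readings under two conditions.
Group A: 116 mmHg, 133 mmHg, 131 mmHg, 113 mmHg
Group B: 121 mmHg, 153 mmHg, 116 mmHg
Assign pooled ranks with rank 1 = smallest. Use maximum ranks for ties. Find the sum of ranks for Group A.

Sorted (ascending): 113, 116, 116, 121, 131, 133, 153
The 2 values of 116 occupy positions 2–3 → each gets rank 3.
Group A values → pooled ranks: 116→3, 133→6, 131→5, 113→1
Rank sum = 3 + 6 + 5 + 1 = 15

15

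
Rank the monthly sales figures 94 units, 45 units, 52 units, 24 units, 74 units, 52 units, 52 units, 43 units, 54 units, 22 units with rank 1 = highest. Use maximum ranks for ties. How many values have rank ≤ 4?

Sorted (descending): 94, 74, 54, 52, 52, 52, 45, 43, 24, 22
The 3 values of 52 occupy positions 4–6 → each gets rank 6.
Ranks ≤ 4: {1, 2, 3} → 3 values.

3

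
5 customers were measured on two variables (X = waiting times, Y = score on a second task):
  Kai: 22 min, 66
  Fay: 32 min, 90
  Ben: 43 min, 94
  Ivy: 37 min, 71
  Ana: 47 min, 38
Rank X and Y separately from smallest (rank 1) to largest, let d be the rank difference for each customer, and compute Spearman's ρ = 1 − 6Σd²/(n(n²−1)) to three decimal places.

-0.100

Ranks of variable 1: 1, 2, 4, 3, 5
Ranks of variable 2: 2, 4, 5, 3, 1
d = r₁ − r₂: -1, -2, -1, 0, 4
d²: 1, 4, 1, 0, 16; Σd² = 22
ρ = 1 − 6·22/(5·24) = 1 − 132/120 = -0.100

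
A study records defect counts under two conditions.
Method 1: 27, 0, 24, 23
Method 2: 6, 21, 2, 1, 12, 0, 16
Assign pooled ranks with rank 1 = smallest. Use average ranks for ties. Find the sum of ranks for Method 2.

34.5

Sorted (ascending): 0, 0, 1, 2, 6, 12, 16, 21, 23, 24, 27
The 2 values of 0 occupy positions 1–2 → average rank (1+2)/2 = 1.5.
Method 2 values → pooled ranks: 6→5, 21→8, 2→4, 1→3, 12→6, 0→1.5, 16→7
Rank sum = 5 + 8 + 4 + 3 + 6 + 1.5 + 7 = 34.5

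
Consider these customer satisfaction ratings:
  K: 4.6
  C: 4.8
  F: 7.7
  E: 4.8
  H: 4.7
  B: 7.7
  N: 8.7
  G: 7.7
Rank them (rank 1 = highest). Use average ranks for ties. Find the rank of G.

Sorted (descending): 8.7, 7.7, 7.7, 7.7, 4.8, 4.8, 4.7, 4.6
The 3 values of 7.7 occupy positions 2–4 → average rank 3.
The 2 values of 4.8 occupy positions 5–6 → average rank (5+6)/2 = 5.5.
G has value 7.7 → rank 3.

3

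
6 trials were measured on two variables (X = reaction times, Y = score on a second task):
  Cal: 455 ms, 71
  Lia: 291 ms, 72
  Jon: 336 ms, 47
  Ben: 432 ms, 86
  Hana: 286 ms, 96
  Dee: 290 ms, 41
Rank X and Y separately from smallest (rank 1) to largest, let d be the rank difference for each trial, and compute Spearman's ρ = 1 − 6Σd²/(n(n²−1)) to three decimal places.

Ranks of variable 1: 6, 3, 4, 5, 1, 2
Ranks of variable 2: 3, 4, 2, 5, 6, 1
d = r₁ − r₂: 3, -1, 2, 0, -5, 1
d²: 9, 1, 4, 0, 25, 1; Σd² = 40
ρ = 1 − 6·40/(6·35) = 1 − 240/210 = -0.143

-0.143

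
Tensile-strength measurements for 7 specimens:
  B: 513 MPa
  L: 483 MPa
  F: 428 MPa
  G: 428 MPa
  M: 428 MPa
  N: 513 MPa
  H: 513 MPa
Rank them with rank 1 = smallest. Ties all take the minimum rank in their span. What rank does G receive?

1

Sorted (ascending): 428, 428, 428, 483, 513, 513, 513
The 3 values of 428 occupy positions 1–3 → each gets rank 1.
The 3 values of 513 occupy positions 5–7 → each gets rank 5.
G has value 428 MPa → rank 1.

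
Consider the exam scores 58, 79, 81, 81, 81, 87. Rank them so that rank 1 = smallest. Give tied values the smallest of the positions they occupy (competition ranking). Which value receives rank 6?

87

Sorted (ascending): 58, 79, 81, 81, 81, 87
The 3 values of 81 occupy positions 3–5 → each gets rank 3.
Rank 6 → value 87.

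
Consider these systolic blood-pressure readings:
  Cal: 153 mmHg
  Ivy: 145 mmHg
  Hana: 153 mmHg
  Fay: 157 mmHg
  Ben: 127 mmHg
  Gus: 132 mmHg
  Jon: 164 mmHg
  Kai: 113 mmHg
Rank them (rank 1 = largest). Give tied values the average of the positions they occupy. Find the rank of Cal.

Sorted (descending): 164, 157, 153, 153, 145, 132, 127, 113
The 2 values of 153 occupy positions 3–4 → average rank (3+4)/2 = 3.5.
Cal has value 153 mmHg → rank 3.5.

3.5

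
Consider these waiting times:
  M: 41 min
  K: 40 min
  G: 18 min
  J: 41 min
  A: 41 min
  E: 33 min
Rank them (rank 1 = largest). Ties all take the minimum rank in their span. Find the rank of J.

1

Sorted (descending): 41, 41, 41, 40, 33, 18
The 3 values of 41 occupy positions 1–3 → each gets rank 1.
J has value 41 min → rank 1.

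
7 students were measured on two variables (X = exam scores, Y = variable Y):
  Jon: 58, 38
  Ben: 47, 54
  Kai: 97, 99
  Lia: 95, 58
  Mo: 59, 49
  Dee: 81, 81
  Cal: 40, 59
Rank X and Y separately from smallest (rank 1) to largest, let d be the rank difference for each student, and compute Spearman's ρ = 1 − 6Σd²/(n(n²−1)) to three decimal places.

Ranks of variable 1: 3, 2, 7, 6, 4, 5, 1
Ranks of variable 2: 1, 3, 7, 4, 2, 6, 5
d = r₁ − r₂: 2, -1, 0, 2, 2, -1, -4
d²: 4, 1, 0, 4, 4, 1, 16; Σd² = 30
ρ = 1 − 6·30/(7·48) = 1 − 180/336 = 0.464

0.464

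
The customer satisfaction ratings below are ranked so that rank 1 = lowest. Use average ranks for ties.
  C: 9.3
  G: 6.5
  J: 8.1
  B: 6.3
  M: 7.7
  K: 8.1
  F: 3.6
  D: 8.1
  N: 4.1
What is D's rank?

Sorted (ascending): 3.6, 4.1, 6.3, 6.5, 7.7, 8.1, 8.1, 8.1, 9.3
The 3 values of 8.1 occupy positions 6–8 → average rank 7.
D has value 8.1 → rank 7.

7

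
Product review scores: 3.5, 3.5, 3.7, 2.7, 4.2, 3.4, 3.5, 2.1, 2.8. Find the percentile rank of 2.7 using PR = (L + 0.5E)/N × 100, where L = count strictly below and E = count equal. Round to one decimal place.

N = 9.
Strictly below 2.7: 1. Equal to 2.7: 1.
PR = (1 + 0.5·1)/9 × 100 = 16.7

16.7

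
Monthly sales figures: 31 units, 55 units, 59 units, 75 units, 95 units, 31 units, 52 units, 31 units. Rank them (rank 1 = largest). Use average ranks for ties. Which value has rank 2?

Sorted (descending): 95, 75, 59, 55, 52, 31, 31, 31
The 3 values of 31 occupy positions 6–8 → average rank 7.
Rank 2 → value 75.

75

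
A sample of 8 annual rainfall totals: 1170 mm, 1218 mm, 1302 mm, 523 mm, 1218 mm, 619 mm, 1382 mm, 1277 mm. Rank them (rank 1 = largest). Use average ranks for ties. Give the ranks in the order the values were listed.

Sorted (descending): 1382, 1302, 1277, 1218, 1218, 1170, 619, 523
The 2 values of 1218 occupy positions 4–5 → average rank (4+5)/2 = 4.5.

6, 4.5, 2, 8, 4.5, 7, 1, 3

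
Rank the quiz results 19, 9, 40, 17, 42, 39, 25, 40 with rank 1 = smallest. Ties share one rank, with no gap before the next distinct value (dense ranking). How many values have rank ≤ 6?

7

Sorted (ascending): 9, 17, 19, 25, 39, 40, 40, 42
The 2 values of 40 share dense rank 6.
Remaining distinct values take the next consecutive integers.
Ranks ≤ 6: {1, 2, 3, 4, 5, 6, 6} → 7 values.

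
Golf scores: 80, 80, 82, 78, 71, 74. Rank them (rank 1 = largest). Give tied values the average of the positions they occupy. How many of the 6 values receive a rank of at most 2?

Sorted (descending): 82, 80, 80, 78, 74, 71
The 2 values of 80 occupy positions 2–3 → average rank (2+3)/2 = 2.5.
Ranks ≤ 2: {1} → 1 value.

1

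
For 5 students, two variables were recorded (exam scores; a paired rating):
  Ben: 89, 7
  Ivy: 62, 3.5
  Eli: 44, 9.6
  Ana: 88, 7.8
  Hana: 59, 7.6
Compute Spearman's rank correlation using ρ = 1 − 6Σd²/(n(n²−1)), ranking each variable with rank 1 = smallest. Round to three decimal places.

Ranks of variable 1: 5, 3, 1, 4, 2
Ranks of variable 2: 2, 1, 5, 4, 3
d = r₁ − r₂: 3, 2, -4, 0, -1
d²: 9, 4, 16, 0, 1; Σd² = 30
ρ = 1 − 6·30/(5·24) = 1 − 180/120 = -0.500

-0.500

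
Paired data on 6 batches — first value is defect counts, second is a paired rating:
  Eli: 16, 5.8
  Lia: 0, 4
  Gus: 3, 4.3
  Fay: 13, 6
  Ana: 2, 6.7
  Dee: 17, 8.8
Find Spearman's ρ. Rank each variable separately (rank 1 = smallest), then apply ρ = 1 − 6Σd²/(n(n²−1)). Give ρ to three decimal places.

0.600

Ranks of variable 1: 5, 1, 3, 4, 2, 6
Ranks of variable 2: 3, 1, 2, 4, 5, 6
d = r₁ − r₂: 2, 0, 1, 0, -3, 0
d²: 4, 0, 1, 0, 9, 0; Σd² = 14
ρ = 1 − 6·14/(6·35) = 1 − 84/210 = 0.600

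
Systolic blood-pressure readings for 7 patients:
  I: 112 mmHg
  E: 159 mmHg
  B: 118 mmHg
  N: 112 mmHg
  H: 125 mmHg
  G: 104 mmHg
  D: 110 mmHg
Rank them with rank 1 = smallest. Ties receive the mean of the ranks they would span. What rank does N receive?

Sorted (ascending): 104, 110, 112, 112, 118, 125, 159
The 2 values of 112 occupy positions 3–4 → average rank (3+4)/2 = 3.5.
N has value 112 mmHg → rank 3.5.

3.5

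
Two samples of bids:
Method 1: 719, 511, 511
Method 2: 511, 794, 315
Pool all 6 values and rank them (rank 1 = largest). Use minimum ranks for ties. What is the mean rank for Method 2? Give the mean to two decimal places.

3.33

Sorted (descending): 794, 719, 511, 511, 511, 315
The 3 values of 511 occupy positions 3–5 → each gets rank 3.
Method 2 values → pooled ranks: 511→3, 794→1, 315→6
Mean rank = (3 + 1 + 6) / 3 = 3.33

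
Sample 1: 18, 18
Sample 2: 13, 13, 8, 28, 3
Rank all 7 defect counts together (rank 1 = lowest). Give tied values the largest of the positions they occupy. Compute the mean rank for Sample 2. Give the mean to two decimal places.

Sorted (ascending): 3, 8, 13, 13, 18, 18, 28
The 2 values of 13 occupy positions 3–4 → each gets rank 4.
The 2 values of 18 occupy positions 5–6 → each gets rank 6.
Sample 2 values → pooled ranks: 13→4, 13→4, 8→2, 28→7, 3→1
Mean rank = (4 + 4 + 2 + 7 + 1) / 5 = 3.60

3.60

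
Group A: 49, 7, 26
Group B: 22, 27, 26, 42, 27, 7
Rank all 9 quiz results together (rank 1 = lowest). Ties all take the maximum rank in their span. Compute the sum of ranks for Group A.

Sorted (ascending): 7, 7, 22, 26, 26, 27, 27, 42, 49
The 2 values of 7 occupy positions 1–2 → each gets rank 2.
The 2 values of 26 occupy positions 4–5 → each gets rank 5.
The 2 values of 27 occupy positions 6–7 → each gets rank 7.
Group A values → pooled ranks: 49→9, 7→2, 26→5
Rank sum = 9 + 2 + 5 = 16

16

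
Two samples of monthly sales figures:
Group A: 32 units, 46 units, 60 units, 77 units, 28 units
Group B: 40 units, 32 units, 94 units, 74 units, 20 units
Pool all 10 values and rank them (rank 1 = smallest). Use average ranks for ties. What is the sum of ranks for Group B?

27.5

Sorted (ascending): 20, 28, 32, 32, 40, 46, 60, 74, 77, 94
The 2 values of 32 occupy positions 3–4 → average rank (3+4)/2 = 3.5.
Group B values → pooled ranks: 40→5, 32→3.5, 94→10, 74→8, 20→1
Rank sum = 5 + 3.5 + 10 + 8 + 1 = 27.5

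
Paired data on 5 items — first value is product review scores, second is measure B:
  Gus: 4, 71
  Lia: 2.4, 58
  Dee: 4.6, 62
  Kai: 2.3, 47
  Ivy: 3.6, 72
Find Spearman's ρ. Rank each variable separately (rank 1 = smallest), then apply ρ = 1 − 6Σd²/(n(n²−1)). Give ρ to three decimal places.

0.600

Ranks of variable 1: 4, 2, 5, 1, 3
Ranks of variable 2: 4, 2, 3, 1, 5
d = r₁ − r₂: 0, 0, 2, 0, -2
d²: 0, 0, 4, 0, 4; Σd² = 8
ρ = 1 − 6·8/(5·24) = 1 − 48/120 = 0.600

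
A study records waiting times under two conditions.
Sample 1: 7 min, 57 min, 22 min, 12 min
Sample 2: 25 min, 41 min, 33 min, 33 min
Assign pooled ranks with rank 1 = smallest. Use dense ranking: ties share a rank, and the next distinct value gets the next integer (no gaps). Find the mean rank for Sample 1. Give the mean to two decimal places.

3.25

Sorted (ascending): 7, 12, 22, 25, 33, 33, 41, 57
The 2 values of 33 share dense rank 5.
Remaining distinct values take the next consecutive integers.
Sample 1 values → pooled ranks: 7→1, 57→7, 22→3, 12→2
Mean rank = (1 + 7 + 3 + 2) / 4 = 3.25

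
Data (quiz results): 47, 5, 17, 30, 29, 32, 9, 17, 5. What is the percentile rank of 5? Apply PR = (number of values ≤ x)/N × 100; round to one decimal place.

N = 9.
Strictly below 5: 0. Equal to 5: 2.
PR = 2/9 × 100 = 22.2

22.2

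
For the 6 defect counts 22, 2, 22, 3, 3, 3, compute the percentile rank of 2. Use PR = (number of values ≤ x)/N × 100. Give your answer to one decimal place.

N = 6.
Strictly below 2: 0. Equal to 2: 1.
PR = 1/6 × 100 = 16.7

16.7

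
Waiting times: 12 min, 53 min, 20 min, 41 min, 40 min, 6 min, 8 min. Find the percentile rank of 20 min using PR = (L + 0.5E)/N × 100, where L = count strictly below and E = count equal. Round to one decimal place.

N = 7.
Strictly below 20: 3. Equal to 20: 1.
PR = (3 + 0.5·1)/7 × 100 = 50.0

50.0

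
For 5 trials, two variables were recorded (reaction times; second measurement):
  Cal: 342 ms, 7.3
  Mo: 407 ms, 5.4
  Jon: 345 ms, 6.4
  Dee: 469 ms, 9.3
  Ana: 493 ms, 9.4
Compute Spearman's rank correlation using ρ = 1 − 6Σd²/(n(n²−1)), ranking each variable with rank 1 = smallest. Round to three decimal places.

Ranks of variable 1: 1, 3, 2, 4, 5
Ranks of variable 2: 3, 1, 2, 4, 5
d = r₁ − r₂: -2, 2, 0, 0, 0
d²: 4, 4, 0, 0, 0; Σd² = 8
ρ = 1 − 6·8/(5·24) = 1 − 48/120 = 0.600

0.600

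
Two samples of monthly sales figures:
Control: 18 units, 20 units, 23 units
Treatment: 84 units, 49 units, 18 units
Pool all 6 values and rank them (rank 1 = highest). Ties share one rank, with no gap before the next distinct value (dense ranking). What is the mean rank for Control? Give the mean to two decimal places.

4.00

Sorted (descending): 84, 49, 23, 20, 18, 18
The 2 values of 18 share dense rank 5.
Remaining distinct values take the next consecutive integers.
Control values → pooled ranks: 18→5, 20→4, 23→3
Mean rank = (5 + 4 + 3) / 3 = 4.00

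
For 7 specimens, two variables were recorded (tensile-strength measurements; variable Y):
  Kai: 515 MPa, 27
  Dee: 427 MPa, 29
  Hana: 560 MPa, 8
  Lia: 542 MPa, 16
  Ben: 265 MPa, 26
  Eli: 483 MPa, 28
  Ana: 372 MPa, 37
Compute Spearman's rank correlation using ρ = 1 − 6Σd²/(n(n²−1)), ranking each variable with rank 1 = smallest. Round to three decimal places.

Ranks of variable 1: 5, 3, 7, 6, 1, 4, 2
Ranks of variable 2: 4, 6, 1, 2, 3, 5, 7
d = r₁ − r₂: 1, -3, 6, 4, -2, -1, -5
d²: 1, 9, 36, 16, 4, 1, 25; Σd² = 92
ρ = 1 − 6·92/(7·48) = 1 − 552/336 = -0.643

-0.643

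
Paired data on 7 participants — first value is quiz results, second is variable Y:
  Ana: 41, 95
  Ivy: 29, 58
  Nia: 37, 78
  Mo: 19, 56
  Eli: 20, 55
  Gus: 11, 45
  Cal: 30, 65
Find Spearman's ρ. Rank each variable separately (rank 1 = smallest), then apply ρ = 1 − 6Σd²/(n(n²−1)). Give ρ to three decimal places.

0.964

Ranks of variable 1: 7, 4, 6, 2, 3, 1, 5
Ranks of variable 2: 7, 4, 6, 3, 2, 1, 5
d = r₁ − r₂: 0, 0, 0, -1, 1, 0, 0
d²: 0, 0, 0, 1, 1, 0, 0; Σd² = 2
ρ = 1 − 6·2/(7·48) = 1 − 12/336 = 0.964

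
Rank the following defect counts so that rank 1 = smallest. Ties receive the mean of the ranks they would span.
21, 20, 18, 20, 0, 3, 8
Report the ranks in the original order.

Sorted (ascending): 0, 3, 8, 18, 20, 20, 21
The 2 values of 20 occupy positions 5–6 → average rank (5+6)/2 = 5.5.

7, 5.5, 4, 5.5, 1, 2, 3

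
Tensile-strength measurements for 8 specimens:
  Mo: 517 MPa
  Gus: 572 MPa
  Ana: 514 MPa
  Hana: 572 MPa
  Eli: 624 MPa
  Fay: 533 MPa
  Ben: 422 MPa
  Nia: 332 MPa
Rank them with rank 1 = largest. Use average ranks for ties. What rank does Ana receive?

Sorted (descending): 624, 572, 572, 533, 517, 514, 422, 332
The 2 values of 572 occupy positions 2–3 → average rank (2+3)/2 = 2.5.
Ana has value 514 MPa → rank 6.

6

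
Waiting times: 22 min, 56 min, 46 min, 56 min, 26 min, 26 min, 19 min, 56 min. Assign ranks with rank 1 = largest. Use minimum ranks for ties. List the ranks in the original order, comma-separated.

Sorted (descending): 56, 56, 56, 46, 26, 26, 22, 19
The 3 values of 56 occupy positions 1–3 → each gets rank 1.
The 2 values of 26 occupy positions 5–6 → each gets rank 5.

7, 1, 4, 1, 5, 5, 8, 1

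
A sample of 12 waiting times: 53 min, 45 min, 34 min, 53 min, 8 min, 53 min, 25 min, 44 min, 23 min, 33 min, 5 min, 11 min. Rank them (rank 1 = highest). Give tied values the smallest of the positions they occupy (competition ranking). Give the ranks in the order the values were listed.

Sorted (descending): 53, 53, 53, 45, 44, 34, 33, 25, 23, 11, 8, 5
The 3 values of 53 occupy positions 1–3 → each gets rank 1.

1, 4, 6, 1, 11, 1, 8, 5, 9, 7, 12, 10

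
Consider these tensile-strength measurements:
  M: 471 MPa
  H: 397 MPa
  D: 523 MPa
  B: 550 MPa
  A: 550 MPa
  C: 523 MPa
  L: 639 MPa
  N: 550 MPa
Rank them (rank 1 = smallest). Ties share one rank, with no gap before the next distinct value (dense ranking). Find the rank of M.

Sorted (ascending): 397, 471, 523, 523, 550, 550, 550, 639
The 2 values of 523 share dense rank 3.
The 3 values of 550 share dense rank 4.
Remaining distinct values take the next consecutive integers.
M has value 471 MPa → rank 2.

2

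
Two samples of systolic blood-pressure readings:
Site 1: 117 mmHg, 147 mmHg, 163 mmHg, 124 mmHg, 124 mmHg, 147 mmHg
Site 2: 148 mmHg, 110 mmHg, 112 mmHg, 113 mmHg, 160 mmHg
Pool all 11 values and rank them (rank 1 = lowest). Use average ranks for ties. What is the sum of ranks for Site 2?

25

Sorted (ascending): 110, 112, 113, 117, 124, 124, 147, 147, 148, 160, 163
The 2 values of 124 occupy positions 5–6 → average rank (5+6)/2 = 5.5.
The 2 values of 147 occupy positions 7–8 → average rank (7+8)/2 = 7.5.
Site 2 values → pooled ranks: 148→9, 110→1, 112→2, 113→3, 160→10
Rank sum = 9 + 1 + 2 + 3 + 10 = 25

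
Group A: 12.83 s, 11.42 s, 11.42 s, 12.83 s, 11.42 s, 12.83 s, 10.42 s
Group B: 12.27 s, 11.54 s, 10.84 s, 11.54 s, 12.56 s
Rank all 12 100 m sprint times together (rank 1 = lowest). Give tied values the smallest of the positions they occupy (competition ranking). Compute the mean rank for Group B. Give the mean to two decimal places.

6.20

Sorted (ascending): 10.42, 10.84, 11.42, 11.42, 11.42, 11.54, 11.54, 12.27, 12.56, 12.83, 12.83, 12.83
The 3 values of 11.42 occupy positions 3–5 → each gets rank 3.
The 2 values of 11.54 occupy positions 6–7 → each gets rank 6.
The 3 values of 12.83 occupy positions 10–12 → each gets rank 10.
Group B values → pooled ranks: 12.27→8, 11.54→6, 10.84→2, 11.54→6, 12.56→9
Mean rank = (8 + 6 + 2 + 6 + 9) / 5 = 6.20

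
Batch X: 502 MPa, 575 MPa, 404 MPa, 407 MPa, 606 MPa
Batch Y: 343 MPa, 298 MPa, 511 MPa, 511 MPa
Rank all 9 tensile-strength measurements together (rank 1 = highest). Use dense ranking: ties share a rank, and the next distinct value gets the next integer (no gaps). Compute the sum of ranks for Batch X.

Sorted (descending): 606, 575, 511, 511, 502, 407, 404, 343, 298
The 2 values of 511 share dense rank 3.
Remaining distinct values take the next consecutive integers.
Batch X values → pooled ranks: 502→4, 575→2, 404→6, 407→5, 606→1
Rank sum = 4 + 2 + 6 + 5 + 1 = 18

18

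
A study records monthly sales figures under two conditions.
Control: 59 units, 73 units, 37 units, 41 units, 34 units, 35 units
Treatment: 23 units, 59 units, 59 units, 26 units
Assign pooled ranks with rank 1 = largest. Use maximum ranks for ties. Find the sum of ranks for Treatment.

Sorted (descending): 73, 59, 59, 59, 41, 37, 35, 34, 26, 23
The 3 values of 59 occupy positions 2–4 → each gets rank 4.
Treatment values → pooled ranks: 23→10, 59→4, 59→4, 26→9
Rank sum = 10 + 4 + 4 + 9 = 27

27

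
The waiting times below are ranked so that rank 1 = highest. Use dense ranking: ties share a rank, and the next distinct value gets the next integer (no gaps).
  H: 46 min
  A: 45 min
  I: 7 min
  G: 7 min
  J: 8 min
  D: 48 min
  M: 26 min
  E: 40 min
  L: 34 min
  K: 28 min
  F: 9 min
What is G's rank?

Sorted (descending): 48, 46, 45, 40, 34, 28, 26, 9, 8, 7, 7
The 2 values of 7 share dense rank 10.
Remaining distinct values take the next consecutive integers.
G has value 7 min → rank 10.

10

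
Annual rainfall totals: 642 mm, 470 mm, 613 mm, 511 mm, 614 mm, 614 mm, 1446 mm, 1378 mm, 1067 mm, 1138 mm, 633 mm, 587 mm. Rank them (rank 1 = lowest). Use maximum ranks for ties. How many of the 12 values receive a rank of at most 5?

4

Sorted (ascending): 470, 511, 587, 613, 614, 614, 633, 642, 1067, 1138, 1378, 1446
The 2 values of 614 occupy positions 5–6 → each gets rank 6.
Ranks ≤ 5: {1, 2, 3, 4} → 4 values.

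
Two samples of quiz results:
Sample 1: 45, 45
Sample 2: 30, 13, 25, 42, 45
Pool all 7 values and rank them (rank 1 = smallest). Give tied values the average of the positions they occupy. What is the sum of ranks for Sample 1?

Sorted (ascending): 13, 25, 30, 42, 45, 45, 45
The 3 values of 45 occupy positions 5–7 → average rank 6.
Sample 1 values → pooled ranks: 45→6, 45→6
Rank sum = 6 + 6 = 12

12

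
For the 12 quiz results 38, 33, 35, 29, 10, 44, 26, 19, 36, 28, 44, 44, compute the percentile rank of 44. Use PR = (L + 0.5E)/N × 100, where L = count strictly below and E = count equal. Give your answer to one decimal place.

N = 12.
Strictly below 44: 9. Equal to 44: 3.
PR = (9 + 0.5·3)/12 × 100 = 87.5

87.5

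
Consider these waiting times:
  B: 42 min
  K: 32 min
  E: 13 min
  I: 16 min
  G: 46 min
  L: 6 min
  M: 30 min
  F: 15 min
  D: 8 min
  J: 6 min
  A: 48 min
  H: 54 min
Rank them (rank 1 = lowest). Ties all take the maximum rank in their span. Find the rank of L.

Sorted (ascending): 6, 6, 8, 13, 15, 16, 30, 32, 42, 46, 48, 54
The 2 values of 6 occupy positions 1–2 → each gets rank 2.
L has value 6 min → rank 2.

2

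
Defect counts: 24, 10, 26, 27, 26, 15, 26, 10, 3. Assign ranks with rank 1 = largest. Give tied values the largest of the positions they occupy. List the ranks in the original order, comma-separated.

5, 8, 4, 1, 4, 6, 4, 8, 9

Sorted (descending): 27, 26, 26, 26, 24, 15, 10, 10, 3
The 3 values of 26 occupy positions 2–4 → each gets rank 4.
The 2 values of 10 occupy positions 7–8 → each gets rank 8.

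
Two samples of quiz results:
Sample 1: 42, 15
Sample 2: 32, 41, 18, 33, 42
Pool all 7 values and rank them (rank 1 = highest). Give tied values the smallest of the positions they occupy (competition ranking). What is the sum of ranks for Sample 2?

Sorted (descending): 42, 42, 41, 33, 32, 18, 15
The 2 values of 42 occupy positions 1–2 → each gets rank 1.
Sample 2 values → pooled ranks: 32→5, 41→3, 18→6, 33→4, 42→1
Rank sum = 5 + 3 + 6 + 4 + 1 = 19

19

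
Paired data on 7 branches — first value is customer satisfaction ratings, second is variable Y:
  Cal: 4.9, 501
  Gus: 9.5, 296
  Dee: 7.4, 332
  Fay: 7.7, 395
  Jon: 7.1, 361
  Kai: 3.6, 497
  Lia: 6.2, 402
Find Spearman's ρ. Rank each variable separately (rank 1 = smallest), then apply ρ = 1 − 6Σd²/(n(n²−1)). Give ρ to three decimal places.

Ranks of variable 1: 2, 7, 5, 6, 4, 1, 3
Ranks of variable 2: 7, 1, 2, 4, 3, 6, 5
d = r₁ − r₂: -5, 6, 3, 2, 1, -5, -2
d²: 25, 36, 9, 4, 1, 25, 4; Σd² = 104
ρ = 1 − 6·104/(7·48) = 1 − 624/336 = -0.857

-0.857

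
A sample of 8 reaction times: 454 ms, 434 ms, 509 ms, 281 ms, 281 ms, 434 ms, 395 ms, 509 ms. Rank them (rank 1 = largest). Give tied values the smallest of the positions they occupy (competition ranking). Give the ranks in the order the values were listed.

Sorted (descending): 509, 509, 454, 434, 434, 395, 281, 281
The 2 values of 509 occupy positions 1–2 → each gets rank 1.
The 2 values of 434 occupy positions 4–5 → each gets rank 4.
The 2 values of 281 occupy positions 7–8 → each gets rank 7.

3, 4, 1, 7, 7, 4, 6, 1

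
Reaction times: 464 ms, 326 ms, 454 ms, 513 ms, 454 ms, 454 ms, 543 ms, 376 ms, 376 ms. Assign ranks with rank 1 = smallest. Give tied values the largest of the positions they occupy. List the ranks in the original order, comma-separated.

7, 1, 6, 8, 6, 6, 9, 3, 3

Sorted (ascending): 326, 376, 376, 454, 454, 454, 464, 513, 543
The 2 values of 376 occupy positions 2–3 → each gets rank 3.
The 3 values of 454 occupy positions 4–6 → each gets rank 6.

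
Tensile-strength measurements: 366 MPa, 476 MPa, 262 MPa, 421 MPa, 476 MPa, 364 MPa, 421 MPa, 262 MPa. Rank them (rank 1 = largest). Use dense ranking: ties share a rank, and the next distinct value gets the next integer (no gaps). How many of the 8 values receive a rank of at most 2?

Sorted (descending): 476, 476, 421, 421, 366, 364, 262, 262
The 2 values of 476 share dense rank 1.
The 2 values of 421 share dense rank 2.
The 2 values of 262 share dense rank 5.
Remaining distinct values take the next consecutive integers.
Ranks ≤ 2: {1, 1, 2, 2} → 4 values.

4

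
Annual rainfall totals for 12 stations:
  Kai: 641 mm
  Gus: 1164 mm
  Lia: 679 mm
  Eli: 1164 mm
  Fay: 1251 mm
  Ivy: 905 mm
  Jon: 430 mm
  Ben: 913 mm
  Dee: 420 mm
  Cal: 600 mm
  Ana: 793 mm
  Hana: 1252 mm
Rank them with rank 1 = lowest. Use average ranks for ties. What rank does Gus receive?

Sorted (ascending): 420, 430, 600, 641, 679, 793, 905, 913, 1164, 1164, 1251, 1252
The 2 values of 1164 occupy positions 9–10 → average rank (9+10)/2 = 9.5.
Gus has value 1164 mm → rank 9.5.

9.5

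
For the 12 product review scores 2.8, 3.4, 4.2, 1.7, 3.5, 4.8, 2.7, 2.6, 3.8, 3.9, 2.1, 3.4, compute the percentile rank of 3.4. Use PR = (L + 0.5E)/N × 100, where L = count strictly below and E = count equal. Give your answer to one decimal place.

50.0

N = 12.
Strictly below 3.4: 5. Equal to 3.4: 2.
PR = (5 + 0.5·2)/12 × 100 = 50.0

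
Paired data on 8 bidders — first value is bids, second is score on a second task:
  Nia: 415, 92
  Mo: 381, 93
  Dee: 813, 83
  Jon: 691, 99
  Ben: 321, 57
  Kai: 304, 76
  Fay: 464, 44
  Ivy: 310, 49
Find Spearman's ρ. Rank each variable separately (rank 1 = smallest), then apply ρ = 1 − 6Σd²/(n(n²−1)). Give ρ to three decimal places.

Ranks of variable 1: 5, 4, 8, 7, 3, 1, 6, 2
Ranks of variable 2: 6, 7, 5, 8, 3, 4, 1, 2
d = r₁ − r₂: -1, -3, 3, -1, 0, -3, 5, 0
d²: 1, 9, 9, 1, 0, 9, 25, 0; Σd² = 54
ρ = 1 − 6·54/(8·63) = 1 − 324/504 = 0.357

0.357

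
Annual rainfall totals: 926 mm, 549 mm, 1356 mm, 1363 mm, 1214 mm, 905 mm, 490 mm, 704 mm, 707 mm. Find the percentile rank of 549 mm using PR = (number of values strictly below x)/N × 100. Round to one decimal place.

N = 9.
Strictly below 549: 1. Equal to 549: 1.
PR = 1/9 × 100 = 11.1

11.1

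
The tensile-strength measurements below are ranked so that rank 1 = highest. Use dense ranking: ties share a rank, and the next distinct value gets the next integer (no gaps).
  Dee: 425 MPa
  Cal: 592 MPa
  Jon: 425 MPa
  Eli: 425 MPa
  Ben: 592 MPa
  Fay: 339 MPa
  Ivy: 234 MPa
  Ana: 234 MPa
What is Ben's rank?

1

Sorted (descending): 592, 592, 425, 425, 425, 339, 234, 234
The 2 values of 592 share dense rank 1.
The 3 values of 425 share dense rank 2.
The 2 values of 234 share dense rank 4.
Remaining distinct values take the next consecutive integers.
Ben has value 592 MPa → rank 1.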